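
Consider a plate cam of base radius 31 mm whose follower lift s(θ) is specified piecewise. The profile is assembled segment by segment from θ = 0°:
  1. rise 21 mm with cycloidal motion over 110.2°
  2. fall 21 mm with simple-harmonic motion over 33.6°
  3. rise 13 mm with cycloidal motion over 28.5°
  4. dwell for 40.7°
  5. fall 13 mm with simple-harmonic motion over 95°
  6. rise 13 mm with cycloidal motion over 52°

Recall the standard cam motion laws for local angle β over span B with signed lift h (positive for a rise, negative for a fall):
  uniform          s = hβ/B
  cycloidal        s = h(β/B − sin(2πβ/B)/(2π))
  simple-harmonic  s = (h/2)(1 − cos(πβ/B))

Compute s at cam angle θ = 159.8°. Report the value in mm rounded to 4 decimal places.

seg 1 [0°–110.2°] cycloidal, h=21: full span → s += 21 → s = 21.0000
seg 2 [110.2°–143.8°] simple-harmonic, h=-21: full span → s += -21 → s = 0.0000
seg 3 [143.8°–172.3°] cycloidal, h=13: θ=159.8° here. β=16, B=28.5. 13·(0.5614 − sin(2π·0.5614)/(2π)) = 8.0768 → s = 8.0768

8.0768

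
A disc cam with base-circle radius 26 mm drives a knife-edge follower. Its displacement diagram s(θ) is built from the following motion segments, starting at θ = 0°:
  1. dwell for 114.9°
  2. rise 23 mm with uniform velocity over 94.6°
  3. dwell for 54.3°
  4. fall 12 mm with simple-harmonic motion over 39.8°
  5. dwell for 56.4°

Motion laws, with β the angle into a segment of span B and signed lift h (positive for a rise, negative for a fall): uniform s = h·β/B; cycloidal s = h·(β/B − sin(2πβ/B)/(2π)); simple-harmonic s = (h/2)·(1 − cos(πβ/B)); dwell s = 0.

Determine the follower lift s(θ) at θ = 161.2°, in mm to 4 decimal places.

seg 1 [0°–114.9°] dwell: s stays 0.0000
seg 2 [114.9°–209.5°] uniform, h=23: θ=161.2° here. β=46.3, B=94.6. 23·46.3/94.6 = 11.2569 → s = 11.2569

11.2569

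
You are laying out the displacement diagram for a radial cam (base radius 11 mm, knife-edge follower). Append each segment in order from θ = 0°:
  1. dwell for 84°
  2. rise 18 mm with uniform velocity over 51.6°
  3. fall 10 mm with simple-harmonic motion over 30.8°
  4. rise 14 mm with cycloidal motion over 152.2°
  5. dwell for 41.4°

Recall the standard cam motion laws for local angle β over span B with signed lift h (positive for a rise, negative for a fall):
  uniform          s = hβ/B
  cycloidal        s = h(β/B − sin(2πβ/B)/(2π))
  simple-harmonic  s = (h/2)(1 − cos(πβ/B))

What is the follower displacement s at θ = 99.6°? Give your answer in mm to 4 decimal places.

seg 1 [0°–84°] dwell: s stays 0.0000
seg 2 [84°–135.6°] uniform, h=18: θ=99.6° here. β=15.6, B=51.6. 18·15.6/51.6 = 5.4419 → s = 5.4419

5.4419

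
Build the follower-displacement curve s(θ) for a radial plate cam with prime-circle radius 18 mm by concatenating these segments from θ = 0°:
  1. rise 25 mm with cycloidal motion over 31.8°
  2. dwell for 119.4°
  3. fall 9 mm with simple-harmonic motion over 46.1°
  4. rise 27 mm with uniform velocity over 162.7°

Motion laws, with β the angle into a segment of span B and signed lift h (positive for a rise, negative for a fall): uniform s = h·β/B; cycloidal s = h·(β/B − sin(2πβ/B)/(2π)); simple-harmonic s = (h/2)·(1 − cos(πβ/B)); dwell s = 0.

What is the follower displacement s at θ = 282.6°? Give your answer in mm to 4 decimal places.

seg 1 [0°–31.8°] cycloidal, h=25: full span → s += 25 → s = 25.0000
seg 2 [31.8°–151.2°] dwell: s stays 25.0000
seg 3 [151.2°–197.3°] simple-harmonic, h=-9: full span → s += -9 → s = 16.0000
seg 4 [197.3°–360°] uniform, h=27: θ=282.6° here. β=85.3, B=162.7. 27·85.3/162.7 = 14.1555 → s = 30.1555

30.1555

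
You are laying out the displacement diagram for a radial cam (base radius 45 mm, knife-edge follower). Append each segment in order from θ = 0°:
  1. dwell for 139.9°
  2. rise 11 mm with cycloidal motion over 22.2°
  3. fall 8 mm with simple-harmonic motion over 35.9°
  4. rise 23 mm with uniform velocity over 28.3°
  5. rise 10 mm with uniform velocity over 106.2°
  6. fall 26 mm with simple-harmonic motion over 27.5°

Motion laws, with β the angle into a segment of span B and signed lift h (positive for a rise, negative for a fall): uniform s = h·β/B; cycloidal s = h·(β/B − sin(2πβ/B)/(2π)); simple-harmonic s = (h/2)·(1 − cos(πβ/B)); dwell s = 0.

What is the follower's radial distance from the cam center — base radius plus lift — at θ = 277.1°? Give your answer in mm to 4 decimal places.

seg 1 [0°–139.9°] dwell: s stays 0.0000
seg 2 [139.9°–162.1°] cycloidal, h=11: full span → s += 11 → s = 11.0000
seg 3 [162.1°–198°] simple-harmonic, h=-8: full span → s += -8 → s = 3.0000
seg 4 [198°–226.3°] uniform, h=23: full span → s += 23 → s = 26.0000
seg 5 [226.3°–332.5°] uniform, h=10: θ=277.1° here. β=50.8, B=106.2. 10·50.8/106.2 = 4.7834 → s = 30.7834
radial distance = base radius + s = 45 + 30.7834 = 75.7834

75.7834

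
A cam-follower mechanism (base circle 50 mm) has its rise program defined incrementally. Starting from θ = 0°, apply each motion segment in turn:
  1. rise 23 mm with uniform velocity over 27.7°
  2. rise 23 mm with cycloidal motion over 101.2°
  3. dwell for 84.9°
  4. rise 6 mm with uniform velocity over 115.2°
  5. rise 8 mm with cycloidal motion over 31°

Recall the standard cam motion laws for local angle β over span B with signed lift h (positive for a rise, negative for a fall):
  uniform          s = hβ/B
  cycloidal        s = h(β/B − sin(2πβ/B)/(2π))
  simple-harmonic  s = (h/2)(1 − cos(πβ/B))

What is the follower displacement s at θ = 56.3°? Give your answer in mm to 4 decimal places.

seg 1 [0°–27.7°] uniform, h=23: full span → s += 23 → s = 23.0000
seg 2 [27.7°–128.9°] cycloidal, h=23: θ=56.3° here. β=28.6, B=101.2. 23·(0.2826 − sin(2π·0.2826)/(2π)) = 2.9160 → s = 25.9160

25.9160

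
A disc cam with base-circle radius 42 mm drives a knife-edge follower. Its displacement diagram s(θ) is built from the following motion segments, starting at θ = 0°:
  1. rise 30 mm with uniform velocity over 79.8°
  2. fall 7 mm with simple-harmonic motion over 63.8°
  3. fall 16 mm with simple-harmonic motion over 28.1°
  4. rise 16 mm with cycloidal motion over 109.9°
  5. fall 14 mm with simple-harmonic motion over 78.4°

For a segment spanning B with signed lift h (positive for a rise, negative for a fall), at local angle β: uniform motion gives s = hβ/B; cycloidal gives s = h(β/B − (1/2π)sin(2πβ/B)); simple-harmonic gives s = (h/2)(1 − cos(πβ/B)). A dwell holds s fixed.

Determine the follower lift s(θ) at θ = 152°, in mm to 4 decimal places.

seg 1 [0°–79.8°] uniform, h=30: full span → s += 30 → s = 30.0000
seg 2 [79.8°–143.6°] simple-harmonic, h=-7: full span → s += -7 → s = 23.0000
seg 3 [143.6°–171.7°] simple-harmonic, h=-16: θ=152° here. β=8.4, B=28.1. -16/2·(1 − cos(π·0.2989)) = -3.2760 → s = 19.7240

19.7240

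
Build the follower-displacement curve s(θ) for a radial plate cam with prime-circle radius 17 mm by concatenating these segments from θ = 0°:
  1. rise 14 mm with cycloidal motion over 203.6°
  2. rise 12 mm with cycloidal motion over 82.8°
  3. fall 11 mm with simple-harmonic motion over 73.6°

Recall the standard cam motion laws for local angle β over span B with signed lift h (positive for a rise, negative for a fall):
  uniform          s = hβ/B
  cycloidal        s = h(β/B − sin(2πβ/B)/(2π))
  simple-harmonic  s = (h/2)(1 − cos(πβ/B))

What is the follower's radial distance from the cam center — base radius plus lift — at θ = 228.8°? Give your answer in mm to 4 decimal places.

seg 1 [0°–203.6°] cycloidal, h=14: full span → s += 14 → s = 14.0000
seg 2 [203.6°–286.4°] cycloidal, h=12: θ=228.8° here. β=25.2, B=82.8. 12·(0.3043 − sin(2π·0.3043)/(2π)) = 1.8526 → s = 15.8526
radial distance = base radius + s = 17 + 15.8526 = 32.8526

32.8526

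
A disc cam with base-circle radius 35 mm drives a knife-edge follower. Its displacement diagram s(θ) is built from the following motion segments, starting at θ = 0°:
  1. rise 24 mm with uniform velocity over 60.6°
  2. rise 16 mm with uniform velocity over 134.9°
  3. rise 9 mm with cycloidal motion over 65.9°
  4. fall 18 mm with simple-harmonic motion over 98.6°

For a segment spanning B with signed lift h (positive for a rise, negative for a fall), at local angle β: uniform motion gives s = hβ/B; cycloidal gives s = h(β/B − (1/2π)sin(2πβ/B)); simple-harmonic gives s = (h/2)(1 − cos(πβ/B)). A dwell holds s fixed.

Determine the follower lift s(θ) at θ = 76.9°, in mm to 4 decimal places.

seg 1 [0°–60.6°] uniform, h=24: full span → s += 24 → s = 24.0000
seg 2 [60.6°–195.5°] uniform, h=16: θ=76.9° here. β=16.3, B=134.9. 16·16.3/134.9 = 1.9333 → s = 25.9333

25.9333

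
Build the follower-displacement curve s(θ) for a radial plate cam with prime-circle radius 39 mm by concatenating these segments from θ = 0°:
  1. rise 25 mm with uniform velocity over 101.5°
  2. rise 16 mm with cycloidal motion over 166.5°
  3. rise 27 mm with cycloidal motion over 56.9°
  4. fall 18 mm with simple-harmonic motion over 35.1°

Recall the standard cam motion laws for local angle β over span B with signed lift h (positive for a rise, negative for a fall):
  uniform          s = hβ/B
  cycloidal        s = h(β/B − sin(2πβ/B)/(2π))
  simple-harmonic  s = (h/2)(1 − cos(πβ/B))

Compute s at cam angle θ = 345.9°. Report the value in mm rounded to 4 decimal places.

seg 1 [0°–101.5°] uniform, h=25: full span → s += 25 → s = 25.0000
seg 2 [101.5°–268°] cycloidal, h=16: full span → s += 16 → s = 41.0000
seg 3 [268°–324.9°] cycloidal, h=27: full span → s += 27 → s = 68.0000
seg 4 [324.9°–360°] simple-harmonic, h=-18: θ=345.9° here. β=21, B=35.1. -18/2·(1 − cos(π·0.5983)) = -11.7351 → s = 56.2649

56.2649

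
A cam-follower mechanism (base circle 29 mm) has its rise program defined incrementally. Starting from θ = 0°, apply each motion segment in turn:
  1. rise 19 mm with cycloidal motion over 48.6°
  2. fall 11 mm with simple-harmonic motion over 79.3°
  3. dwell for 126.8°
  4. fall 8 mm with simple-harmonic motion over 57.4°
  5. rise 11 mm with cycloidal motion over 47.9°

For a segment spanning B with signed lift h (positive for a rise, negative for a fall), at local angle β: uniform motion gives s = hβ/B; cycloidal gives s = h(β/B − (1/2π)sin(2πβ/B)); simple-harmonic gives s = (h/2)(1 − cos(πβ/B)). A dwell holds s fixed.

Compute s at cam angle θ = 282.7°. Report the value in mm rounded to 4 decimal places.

seg 1 [0°–48.6°] cycloidal, h=19: full span → s += 19 → s = 19.0000
seg 2 [48.6°–127.9°] simple-harmonic, h=-11: full span → s += -11 → s = 8.0000
seg 3 [127.9°–254.7°] dwell: s stays 8.0000
seg 4 [254.7°–312.1°] simple-harmonic, h=-8: θ=282.7° here. β=28, B=57.4. -8/2·(1 − cos(π·0.4878)) = -3.8468 → s = 4.1532

4.1532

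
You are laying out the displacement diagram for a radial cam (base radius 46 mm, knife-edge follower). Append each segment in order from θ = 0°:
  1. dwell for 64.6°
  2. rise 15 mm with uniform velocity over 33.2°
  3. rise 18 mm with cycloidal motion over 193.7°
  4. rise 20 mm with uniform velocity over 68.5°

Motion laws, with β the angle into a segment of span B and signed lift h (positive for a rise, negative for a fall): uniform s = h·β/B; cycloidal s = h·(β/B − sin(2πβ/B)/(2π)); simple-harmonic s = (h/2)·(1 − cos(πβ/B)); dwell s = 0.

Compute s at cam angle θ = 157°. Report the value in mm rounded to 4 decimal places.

seg 1 [0°–64.6°] dwell: s stays 0.0000
seg 2 [64.6°–97.8°] uniform, h=15: full span → s += 15 → s = 15.0000
seg 3 [97.8°–291.5°] cycloidal, h=18: θ=157° here. β=59.2, B=193.7. 18·(0.3056 − sin(2π·0.3056)/(2π)) = 2.8097 → s = 17.8097

17.8097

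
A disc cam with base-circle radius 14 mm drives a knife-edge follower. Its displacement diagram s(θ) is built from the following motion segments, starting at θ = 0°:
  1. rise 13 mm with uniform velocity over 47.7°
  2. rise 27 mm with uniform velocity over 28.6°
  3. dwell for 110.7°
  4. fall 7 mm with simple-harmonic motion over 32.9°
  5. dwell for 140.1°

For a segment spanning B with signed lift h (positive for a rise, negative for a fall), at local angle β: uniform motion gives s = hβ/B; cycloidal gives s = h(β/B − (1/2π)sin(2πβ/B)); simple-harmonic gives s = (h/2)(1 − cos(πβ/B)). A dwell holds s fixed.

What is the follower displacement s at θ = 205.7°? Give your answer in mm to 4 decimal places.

seg 1 [0°–47.7°] uniform, h=13: full span → s += 13 → s = 13.0000
seg 2 [47.7°–76.3°] uniform, h=27: full span → s += 27 → s = 40.0000
seg 3 [76.3°–187°] dwell: s stays 40.0000
seg 4 [187°–219.9°] simple-harmonic, h=-7: θ=205.7° here. β=18.7, B=32.9. -7/2·(1 − cos(π·0.5684)) = -4.2462 → s = 35.7538

35.7538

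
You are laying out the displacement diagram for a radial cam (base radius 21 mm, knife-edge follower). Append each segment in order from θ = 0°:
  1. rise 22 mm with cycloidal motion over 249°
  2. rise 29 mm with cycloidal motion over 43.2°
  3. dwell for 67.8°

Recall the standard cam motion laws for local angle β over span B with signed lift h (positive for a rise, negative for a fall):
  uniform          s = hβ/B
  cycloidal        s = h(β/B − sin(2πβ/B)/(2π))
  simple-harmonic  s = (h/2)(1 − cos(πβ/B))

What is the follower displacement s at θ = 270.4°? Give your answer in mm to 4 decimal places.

seg 1 [0°–249°] cycloidal, h=22: full span → s += 22 → s = 22.0000
seg 2 [249°–292.2°] cycloidal, h=29: θ=270.4° here. β=21.4, B=43.2. 29·(0.4954 − sin(2π·0.4954)/(2π)) = 14.2315 → s = 36.2315

36.2315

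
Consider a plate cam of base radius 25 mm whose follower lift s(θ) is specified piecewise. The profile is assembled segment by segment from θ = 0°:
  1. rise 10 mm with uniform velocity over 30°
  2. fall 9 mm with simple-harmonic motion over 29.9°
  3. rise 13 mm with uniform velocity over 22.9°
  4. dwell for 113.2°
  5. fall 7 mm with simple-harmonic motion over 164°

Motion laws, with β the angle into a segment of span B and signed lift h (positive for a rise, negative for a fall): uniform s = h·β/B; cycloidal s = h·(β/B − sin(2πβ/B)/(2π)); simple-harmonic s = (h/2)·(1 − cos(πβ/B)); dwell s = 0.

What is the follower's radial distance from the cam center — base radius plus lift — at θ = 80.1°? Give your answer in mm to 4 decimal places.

seg 1 [0°–30°] uniform, h=10: full span → s += 10 → s = 10.0000
seg 2 [30°–59.9°] simple-harmonic, h=-9: full span → s += -9 → s = 1.0000
seg 3 [59.9°–82.8°] uniform, h=13: θ=80.1° here. β=20.2, B=22.9. 13·20.2/22.9 = 11.4672 → s = 12.4672
radial distance = base radius + s = 25 + 12.4672 = 37.4672

37.4672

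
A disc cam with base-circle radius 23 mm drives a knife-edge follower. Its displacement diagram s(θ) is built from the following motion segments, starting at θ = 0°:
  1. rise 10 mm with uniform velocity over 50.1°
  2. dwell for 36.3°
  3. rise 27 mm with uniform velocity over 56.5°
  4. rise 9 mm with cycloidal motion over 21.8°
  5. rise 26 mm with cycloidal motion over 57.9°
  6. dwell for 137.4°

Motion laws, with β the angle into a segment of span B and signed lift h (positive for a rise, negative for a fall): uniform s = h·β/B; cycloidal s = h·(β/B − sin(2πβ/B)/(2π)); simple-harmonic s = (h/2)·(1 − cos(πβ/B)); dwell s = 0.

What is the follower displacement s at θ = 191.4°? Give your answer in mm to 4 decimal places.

seg 1 [0°–50.1°] uniform, h=10: full span → s += 10 → s = 10.0000
seg 2 [50.1°–86.4°] dwell: s stays 10.0000
seg 3 [86.4°–142.9°] uniform, h=27: full span → s += 27 → s = 37.0000
seg 4 [142.9°–164.7°] cycloidal, h=9: full span → s += 9 → s = 46.0000
seg 5 [164.7°–222.6°] cycloidal, h=26: θ=191.4° here. β=26.7, B=57.9. 26·(0.4611 − sin(2π·0.4611)/(2π)) = 10.9893 → s = 56.9893

56.9893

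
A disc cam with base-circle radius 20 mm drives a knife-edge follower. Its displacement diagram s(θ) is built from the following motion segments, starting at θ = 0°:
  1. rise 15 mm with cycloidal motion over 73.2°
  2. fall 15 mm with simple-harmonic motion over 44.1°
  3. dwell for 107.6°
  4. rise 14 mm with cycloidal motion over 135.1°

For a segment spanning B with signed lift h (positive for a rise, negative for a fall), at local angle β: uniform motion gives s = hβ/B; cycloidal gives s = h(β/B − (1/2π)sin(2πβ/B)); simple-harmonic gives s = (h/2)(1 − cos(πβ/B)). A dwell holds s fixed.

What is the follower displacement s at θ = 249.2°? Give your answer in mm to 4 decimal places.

seg 1 [0°–73.2°] cycloidal, h=15: full span → s += 15 → s = 15.0000
seg 2 [73.2°–117.3°] simple-harmonic, h=-15: full span → s += -15 → s = 0.0000
seg 3 [117.3°–224.9°] dwell: s stays 0.0000
seg 4 [224.9°–360°] cycloidal, h=14: θ=249.2° here. β=24.3, B=135.1. 14·(0.1799 − sin(2π·0.1799)/(2π)) = 0.5028 → s = 0.5028

0.5028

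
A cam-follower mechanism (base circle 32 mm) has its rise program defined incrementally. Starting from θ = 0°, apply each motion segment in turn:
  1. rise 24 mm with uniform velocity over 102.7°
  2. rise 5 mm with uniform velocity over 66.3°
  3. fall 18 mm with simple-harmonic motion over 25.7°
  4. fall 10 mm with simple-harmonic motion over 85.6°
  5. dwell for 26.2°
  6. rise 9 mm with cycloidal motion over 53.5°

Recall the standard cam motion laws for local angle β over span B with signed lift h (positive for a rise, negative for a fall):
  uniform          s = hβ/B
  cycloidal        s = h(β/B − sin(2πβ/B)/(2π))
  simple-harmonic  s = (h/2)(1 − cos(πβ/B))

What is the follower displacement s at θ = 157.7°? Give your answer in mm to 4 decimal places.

seg 1 [0°–102.7°] uniform, h=24: full span → s += 24 → s = 24.0000
seg 2 [102.7°–169°] uniform, h=5: θ=157.7° here. β=55, B=66.3. 5·55/66.3 = 4.1478 → s = 28.1478

28.1478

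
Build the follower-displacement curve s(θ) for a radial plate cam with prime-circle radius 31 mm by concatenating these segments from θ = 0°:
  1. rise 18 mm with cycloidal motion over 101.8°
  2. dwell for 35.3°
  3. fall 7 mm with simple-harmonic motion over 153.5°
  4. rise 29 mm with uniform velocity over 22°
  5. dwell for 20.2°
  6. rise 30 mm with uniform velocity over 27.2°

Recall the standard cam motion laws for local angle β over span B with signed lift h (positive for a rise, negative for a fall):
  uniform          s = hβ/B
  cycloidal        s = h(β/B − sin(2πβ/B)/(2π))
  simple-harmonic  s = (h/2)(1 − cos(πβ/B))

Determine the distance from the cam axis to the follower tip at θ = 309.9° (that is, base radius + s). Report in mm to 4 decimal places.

seg 1 [0°–101.8°] cycloidal, h=18: full span → s += 18 → s = 18.0000
seg 2 [101.8°–137.1°] dwell: s stays 18.0000
seg 3 [137.1°–290.6°] simple-harmonic, h=-7: full span → s += -7 → s = 11.0000
seg 4 [290.6°–312.6°] uniform, h=29: θ=309.9° here. β=19.3, B=22. 29·19.3/22 = 25.4409 → s = 36.4409
radial distance = base radius + s = 31 + 36.4409 = 67.4409

67.4409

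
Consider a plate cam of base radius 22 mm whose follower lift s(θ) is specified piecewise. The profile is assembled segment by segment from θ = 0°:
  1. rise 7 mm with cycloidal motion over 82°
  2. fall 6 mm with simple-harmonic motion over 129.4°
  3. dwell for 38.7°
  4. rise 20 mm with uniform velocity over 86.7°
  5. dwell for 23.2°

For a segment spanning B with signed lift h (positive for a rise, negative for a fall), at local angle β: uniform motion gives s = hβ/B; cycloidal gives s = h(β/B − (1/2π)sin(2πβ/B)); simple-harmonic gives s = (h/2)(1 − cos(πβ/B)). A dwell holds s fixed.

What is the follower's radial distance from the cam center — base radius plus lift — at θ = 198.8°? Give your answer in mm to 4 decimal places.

seg 1 [0°–82°] cycloidal, h=7: full span → s += 7 → s = 7.0000
seg 2 [82°–211.4°] simple-harmonic, h=-6: θ=198.8° here. β=116.8, B=129.4. -6/2·(1 − cos(π·0.9026)) = -5.8607 → s = 1.1393
radial distance = base radius + s = 22 + 1.1393 = 23.1393

23.1393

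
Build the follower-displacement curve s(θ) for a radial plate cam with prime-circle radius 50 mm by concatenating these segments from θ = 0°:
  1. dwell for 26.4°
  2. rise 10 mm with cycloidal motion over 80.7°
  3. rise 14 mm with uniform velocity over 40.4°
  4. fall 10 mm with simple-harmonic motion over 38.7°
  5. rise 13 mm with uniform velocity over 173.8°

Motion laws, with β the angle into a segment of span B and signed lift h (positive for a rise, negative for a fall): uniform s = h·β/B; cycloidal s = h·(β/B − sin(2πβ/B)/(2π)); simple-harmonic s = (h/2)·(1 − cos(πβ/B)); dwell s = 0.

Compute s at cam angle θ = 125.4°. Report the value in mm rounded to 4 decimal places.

seg 1 [0°–26.4°] dwell: s stays 0.0000
seg 2 [26.4°–107.1°] cycloidal, h=10: full span → s += 10 → s = 10.0000
seg 3 [107.1°–147.5°] uniform, h=14: θ=125.4° here. β=18.3, B=40.4. 14·18.3/40.4 = 6.3416 → s = 16.3416

16.3416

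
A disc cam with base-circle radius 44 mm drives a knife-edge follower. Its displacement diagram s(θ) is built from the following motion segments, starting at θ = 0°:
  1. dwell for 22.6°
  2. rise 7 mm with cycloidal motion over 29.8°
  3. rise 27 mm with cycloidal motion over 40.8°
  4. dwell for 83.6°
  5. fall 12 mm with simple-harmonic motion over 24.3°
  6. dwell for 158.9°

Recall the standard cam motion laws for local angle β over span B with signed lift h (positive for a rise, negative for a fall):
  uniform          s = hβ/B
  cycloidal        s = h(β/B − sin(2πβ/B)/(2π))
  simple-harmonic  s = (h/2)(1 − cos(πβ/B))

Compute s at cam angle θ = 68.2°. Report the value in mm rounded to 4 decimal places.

seg 1 [0°–22.6°] dwell: s stays 0.0000
seg 2 [22.6°–52.4°] cycloidal, h=7: full span → s += 7 → s = 7.0000
seg 3 [52.4°–93.2°] cycloidal, h=27: θ=68.2° here. β=15.8, B=40.8. 27·(0.3873 − sin(2π·0.3873)/(2π)) = 7.6601 → s = 14.6601

14.6601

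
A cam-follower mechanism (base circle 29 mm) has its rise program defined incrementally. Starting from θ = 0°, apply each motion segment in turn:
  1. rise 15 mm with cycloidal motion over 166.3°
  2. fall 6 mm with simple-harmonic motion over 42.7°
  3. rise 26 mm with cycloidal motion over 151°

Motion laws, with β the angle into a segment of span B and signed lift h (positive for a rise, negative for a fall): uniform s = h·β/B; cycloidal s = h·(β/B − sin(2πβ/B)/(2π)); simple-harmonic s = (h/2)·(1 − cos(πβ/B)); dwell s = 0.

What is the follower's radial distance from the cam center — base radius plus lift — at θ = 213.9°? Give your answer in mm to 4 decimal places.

seg 1 [0°–166.3°] cycloidal, h=15: full span → s += 15 → s = 15.0000
seg 2 [166.3°–209°] simple-harmonic, h=-6: full span → s += -6 → s = 9.0000
seg 3 [209°–360°] cycloidal, h=26: θ=213.9° here. β=4.9, B=151. 26·(0.0325 − sin(2π·0.0325)/(2π)) = 0.0058 → s = 9.0058
radial distance = base radius + s = 29 + 9.0058 = 38.0058

38.0058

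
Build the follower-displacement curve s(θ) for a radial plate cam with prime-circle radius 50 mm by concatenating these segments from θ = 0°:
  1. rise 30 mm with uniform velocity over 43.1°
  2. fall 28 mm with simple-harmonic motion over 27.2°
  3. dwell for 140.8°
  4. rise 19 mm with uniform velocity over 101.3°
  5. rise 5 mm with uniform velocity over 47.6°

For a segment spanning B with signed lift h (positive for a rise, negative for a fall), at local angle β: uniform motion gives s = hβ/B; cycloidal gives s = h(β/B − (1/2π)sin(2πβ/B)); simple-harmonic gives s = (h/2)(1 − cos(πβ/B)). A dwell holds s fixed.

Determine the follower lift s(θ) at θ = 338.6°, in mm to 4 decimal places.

seg 1 [0°–43.1°] uniform, h=30: full span → s += 30 → s = 30.0000
seg 2 [43.1°–70.3°] simple-harmonic, h=-28: full span → s += -28 → s = 2.0000
seg 3 [70.3°–211.1°] dwell: s stays 2.0000
seg 4 [211.1°–312.4°] uniform, h=19: full span → s += 19 → s = 21.0000
seg 5 [312.4°–360°] uniform, h=5: θ=338.6° here. β=26.2, B=47.6. 5·26.2/47.6 = 2.7521 → s = 23.7521

23.7521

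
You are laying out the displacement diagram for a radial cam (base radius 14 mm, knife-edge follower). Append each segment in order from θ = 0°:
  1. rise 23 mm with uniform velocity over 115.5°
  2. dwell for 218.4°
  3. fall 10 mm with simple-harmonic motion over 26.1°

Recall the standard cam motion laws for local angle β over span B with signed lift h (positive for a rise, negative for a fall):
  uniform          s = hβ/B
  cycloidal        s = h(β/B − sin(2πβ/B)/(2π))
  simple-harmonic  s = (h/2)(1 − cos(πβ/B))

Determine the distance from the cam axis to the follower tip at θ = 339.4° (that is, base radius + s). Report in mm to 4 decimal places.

seg 1 [0°–115.5°] uniform, h=23: full span → s += 23 → s = 23.0000
seg 2 [115.5°–333.9°] dwell: s stays 23.0000
seg 3 [333.9°–360°] simple-harmonic, h=-10: θ=339.4° here. β=5.5, B=26.1. -10/2·(1 − cos(π·0.2107)) = -1.0562 → s = 21.9438
radial distance = base radius + s = 14 + 21.9438 = 35.9438

35.9438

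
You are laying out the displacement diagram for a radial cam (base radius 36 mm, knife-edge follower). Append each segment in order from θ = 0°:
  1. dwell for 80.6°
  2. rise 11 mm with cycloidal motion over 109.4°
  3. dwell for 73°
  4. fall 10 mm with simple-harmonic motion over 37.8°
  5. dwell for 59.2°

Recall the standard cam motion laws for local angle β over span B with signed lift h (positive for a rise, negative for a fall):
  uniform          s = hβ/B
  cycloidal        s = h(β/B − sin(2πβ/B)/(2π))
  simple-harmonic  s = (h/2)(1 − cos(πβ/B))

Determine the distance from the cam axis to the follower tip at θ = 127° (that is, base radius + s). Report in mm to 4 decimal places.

seg 1 [0°–80.6°] dwell: s stays 0.0000
seg 2 [80.6°–190°] cycloidal, h=11: θ=127° here. β=46.4, B=109.4. 11·(0.4241 − sin(2π·0.4241)/(2π)) = 3.8621 → s = 3.8621
radial distance = base radius + s = 36 + 3.8621 = 39.8621

39.8621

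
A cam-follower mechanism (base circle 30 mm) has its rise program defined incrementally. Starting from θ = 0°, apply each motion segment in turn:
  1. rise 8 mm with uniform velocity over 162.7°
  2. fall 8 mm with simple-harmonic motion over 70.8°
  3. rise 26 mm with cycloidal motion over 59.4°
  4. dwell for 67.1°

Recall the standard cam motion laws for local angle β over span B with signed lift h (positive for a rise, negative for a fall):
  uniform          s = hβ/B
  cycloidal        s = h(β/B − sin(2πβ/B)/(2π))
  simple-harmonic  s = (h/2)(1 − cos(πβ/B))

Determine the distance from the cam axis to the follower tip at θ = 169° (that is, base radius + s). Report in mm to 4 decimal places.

seg 1 [0°–162.7°] uniform, h=8: full span → s += 8 → s = 8.0000
seg 2 [162.7°–233.5°] simple-harmonic, h=-8: θ=169° here. β=6.3, B=70.8. -8/2·(1 − cos(π·0.0890)) = -0.1553 → s = 7.8447
radial distance = base radius + s = 30 + 7.8447 = 37.8447

37.8447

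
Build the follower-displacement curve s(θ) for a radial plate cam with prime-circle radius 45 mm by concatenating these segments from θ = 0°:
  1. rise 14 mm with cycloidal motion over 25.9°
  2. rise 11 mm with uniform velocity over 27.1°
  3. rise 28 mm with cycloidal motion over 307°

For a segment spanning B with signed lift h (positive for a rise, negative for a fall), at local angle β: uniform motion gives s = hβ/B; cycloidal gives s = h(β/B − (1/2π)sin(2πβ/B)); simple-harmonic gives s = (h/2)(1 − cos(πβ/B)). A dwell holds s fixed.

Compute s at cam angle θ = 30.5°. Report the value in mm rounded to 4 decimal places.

seg 1 [0°–25.9°] cycloidal, h=14: full span → s += 14 → s = 14.0000
seg 2 [25.9°–53°] uniform, h=11: θ=30.5° here. β=4.6, B=27.1. 11·4.6/27.1 = 1.8672 → s = 15.8672

15.8672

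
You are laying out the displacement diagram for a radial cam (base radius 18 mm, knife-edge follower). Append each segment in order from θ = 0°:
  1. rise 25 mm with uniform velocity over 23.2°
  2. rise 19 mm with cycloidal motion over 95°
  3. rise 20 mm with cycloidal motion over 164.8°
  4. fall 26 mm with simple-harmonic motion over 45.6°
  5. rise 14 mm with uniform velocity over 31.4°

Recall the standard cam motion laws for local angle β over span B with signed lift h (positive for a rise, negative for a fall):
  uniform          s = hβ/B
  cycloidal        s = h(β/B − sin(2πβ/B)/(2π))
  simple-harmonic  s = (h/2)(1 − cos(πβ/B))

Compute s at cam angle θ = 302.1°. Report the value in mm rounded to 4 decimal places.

seg 1 [0°–23.2°] uniform, h=25: full span → s += 25 → s = 25.0000
seg 2 [23.2°–118.2°] cycloidal, h=19: full span → s += 19 → s = 44.0000
seg 3 [118.2°–283°] cycloidal, h=20: full span → s += 20 → s = 64.0000
seg 4 [283°–328.6°] simple-harmonic, h=-26: θ=302.1° here. β=19.1, B=45.6. -26/2·(1 − cos(π·0.4189)) = -9.7219 → s = 54.2781

54.2781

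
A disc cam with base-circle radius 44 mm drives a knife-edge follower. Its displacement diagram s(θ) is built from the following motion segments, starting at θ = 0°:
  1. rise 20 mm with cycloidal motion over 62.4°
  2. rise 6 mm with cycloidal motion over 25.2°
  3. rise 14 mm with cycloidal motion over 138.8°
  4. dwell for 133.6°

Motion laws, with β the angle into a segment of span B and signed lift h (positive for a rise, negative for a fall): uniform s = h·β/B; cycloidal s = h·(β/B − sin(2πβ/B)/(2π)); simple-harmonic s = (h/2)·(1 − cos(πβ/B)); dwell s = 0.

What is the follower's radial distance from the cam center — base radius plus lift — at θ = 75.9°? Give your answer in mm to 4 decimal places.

seg 1 [0°–62.4°] cycloidal, h=20: full span → s += 20 → s = 20.0000
seg 2 [62.4°–87.6°] cycloidal, h=6: θ=75.9° here. β=13.5, B=25.2. 6·(0.5357 − sin(2π·0.5357)/(2π)) = 3.4268 → s = 23.4268
radial distance = base radius + s = 44 + 23.4268 = 67.4268

67.4268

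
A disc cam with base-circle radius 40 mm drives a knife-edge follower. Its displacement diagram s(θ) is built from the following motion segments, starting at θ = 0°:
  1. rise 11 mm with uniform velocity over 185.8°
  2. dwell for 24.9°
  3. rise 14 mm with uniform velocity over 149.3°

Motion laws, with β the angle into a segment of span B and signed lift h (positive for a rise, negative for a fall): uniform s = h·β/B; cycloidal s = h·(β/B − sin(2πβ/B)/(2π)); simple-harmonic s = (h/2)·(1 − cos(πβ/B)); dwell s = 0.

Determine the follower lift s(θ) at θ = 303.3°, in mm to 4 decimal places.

seg 1 [0°–185.8°] uniform, h=11: full span → s += 11 → s = 11.0000
seg 2 [185.8°–210.7°] dwell: s stays 11.0000
seg 3 [210.7°–360°] uniform, h=14: θ=303.3° here. β=92.6, B=149.3. 14·92.6/149.3 = 8.6832 → s = 19.6832

19.6832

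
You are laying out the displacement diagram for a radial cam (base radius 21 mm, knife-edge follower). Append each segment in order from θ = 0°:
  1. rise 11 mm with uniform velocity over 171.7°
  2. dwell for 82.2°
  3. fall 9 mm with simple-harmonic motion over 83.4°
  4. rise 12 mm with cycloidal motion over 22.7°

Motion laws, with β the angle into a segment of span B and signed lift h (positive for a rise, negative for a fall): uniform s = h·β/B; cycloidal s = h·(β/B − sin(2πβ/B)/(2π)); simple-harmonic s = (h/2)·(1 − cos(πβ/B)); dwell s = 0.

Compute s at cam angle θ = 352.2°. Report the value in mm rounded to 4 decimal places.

seg 1 [0°–171.7°] uniform, h=11: full span → s += 11 → s = 11.0000
seg 2 [171.7°–253.9°] dwell: s stays 11.0000
seg 3 [253.9°–337.3°] simple-harmonic, h=-9: full span → s += -9 → s = 2.0000
seg 4 [337.3°–360°] cycloidal, h=12: θ=352.2° here. β=14.9, B=22.7. 12·(0.6564 − sin(2π·0.6564)/(2π)) = 9.4656 → s = 11.4656

11.4656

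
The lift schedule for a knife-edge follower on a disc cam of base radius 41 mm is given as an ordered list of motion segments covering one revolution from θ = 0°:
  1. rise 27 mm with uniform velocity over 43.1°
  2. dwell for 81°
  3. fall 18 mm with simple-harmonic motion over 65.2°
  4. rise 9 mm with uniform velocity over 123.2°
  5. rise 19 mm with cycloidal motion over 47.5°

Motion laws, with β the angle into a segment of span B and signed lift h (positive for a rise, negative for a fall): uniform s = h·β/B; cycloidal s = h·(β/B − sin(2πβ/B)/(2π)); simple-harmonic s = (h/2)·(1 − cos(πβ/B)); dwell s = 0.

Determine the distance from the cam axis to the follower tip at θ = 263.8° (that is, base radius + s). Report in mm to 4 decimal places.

seg 1 [0°–43.1°] uniform, h=27: full span → s += 27 → s = 27.0000
seg 2 [43.1°–124.1°] dwell: s stays 27.0000
seg 3 [124.1°–189.3°] simple-harmonic, h=-18: full span → s += -18 → s = 9.0000
seg 4 [189.3°–312.5°] uniform, h=9: θ=263.8° here. β=74.5, B=123.2. 9·74.5/123.2 = 5.4424 → s = 14.4424
radial distance = base radius + s = 41 + 14.4424 = 55.4424

55.4424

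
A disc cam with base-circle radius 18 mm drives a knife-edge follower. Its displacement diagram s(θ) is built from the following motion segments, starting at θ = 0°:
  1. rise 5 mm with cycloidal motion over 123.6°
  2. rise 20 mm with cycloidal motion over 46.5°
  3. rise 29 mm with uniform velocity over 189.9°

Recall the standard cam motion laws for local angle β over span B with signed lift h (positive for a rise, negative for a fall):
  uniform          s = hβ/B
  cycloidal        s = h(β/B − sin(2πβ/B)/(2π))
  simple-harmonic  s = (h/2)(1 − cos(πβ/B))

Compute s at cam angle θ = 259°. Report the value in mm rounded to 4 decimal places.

seg 1 [0°–123.6°] cycloidal, h=5: full span → s += 5 → s = 5.0000
seg 2 [123.6°–170.1°] cycloidal, h=20: full span → s += 20 → s = 25.0000
seg 3 [170.1°–360°] uniform, h=29: θ=259° here. β=88.9, B=189.9. 29·88.9/189.9 = 13.5761 → s = 38.5761

38.5761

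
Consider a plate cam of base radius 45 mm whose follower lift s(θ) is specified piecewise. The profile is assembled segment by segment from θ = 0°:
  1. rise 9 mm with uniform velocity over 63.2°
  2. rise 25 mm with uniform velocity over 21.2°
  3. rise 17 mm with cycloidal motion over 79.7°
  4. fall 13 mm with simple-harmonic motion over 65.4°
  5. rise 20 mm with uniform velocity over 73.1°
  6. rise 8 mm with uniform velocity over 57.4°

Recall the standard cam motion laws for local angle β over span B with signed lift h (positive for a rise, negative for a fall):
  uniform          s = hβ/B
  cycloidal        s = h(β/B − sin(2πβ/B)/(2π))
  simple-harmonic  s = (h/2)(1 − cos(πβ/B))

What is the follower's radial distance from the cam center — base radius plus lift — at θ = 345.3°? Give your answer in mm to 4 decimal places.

seg 1 [0°–63.2°] uniform, h=9: full span → s += 9 → s = 9.0000
seg 2 [63.2°–84.4°] uniform, h=25: full span → s += 25 → s = 34.0000
seg 3 [84.4°–164.1°] cycloidal, h=17: full span → s += 17 → s = 51.0000
seg 4 [164.1°–229.5°] simple-harmonic, h=-13: full span → s += -13 → s = 38.0000
seg 5 [229.5°–302.6°] uniform, h=20: full span → s += 20 → s = 58.0000
seg 6 [302.6°–360°] uniform, h=8: θ=345.3° here. β=42.7, B=57.4. 8·42.7/57.4 = 5.9512 → s = 63.9512
radial distance = base radius + s = 45 + 63.9512 = 108.9512

108.9512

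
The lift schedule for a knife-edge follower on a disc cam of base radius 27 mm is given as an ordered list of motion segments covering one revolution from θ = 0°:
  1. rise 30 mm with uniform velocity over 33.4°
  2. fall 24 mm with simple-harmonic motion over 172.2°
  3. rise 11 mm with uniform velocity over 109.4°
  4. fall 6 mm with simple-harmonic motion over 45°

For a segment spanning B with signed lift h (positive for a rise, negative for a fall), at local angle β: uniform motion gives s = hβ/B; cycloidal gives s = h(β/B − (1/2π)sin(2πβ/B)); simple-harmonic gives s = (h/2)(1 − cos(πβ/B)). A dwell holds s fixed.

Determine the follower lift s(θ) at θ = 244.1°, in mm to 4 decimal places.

seg 1 [0°–33.4°] uniform, h=30: full span → s += 30 → s = 30.0000
seg 2 [33.4°–205.6°] simple-harmonic, h=-24: full span → s += -24 → s = 6.0000
seg 3 [205.6°–315°] uniform, h=11: θ=244.1° here. β=38.5, B=109.4. 11·38.5/109.4 = 3.8711 → s = 9.8711

9.8711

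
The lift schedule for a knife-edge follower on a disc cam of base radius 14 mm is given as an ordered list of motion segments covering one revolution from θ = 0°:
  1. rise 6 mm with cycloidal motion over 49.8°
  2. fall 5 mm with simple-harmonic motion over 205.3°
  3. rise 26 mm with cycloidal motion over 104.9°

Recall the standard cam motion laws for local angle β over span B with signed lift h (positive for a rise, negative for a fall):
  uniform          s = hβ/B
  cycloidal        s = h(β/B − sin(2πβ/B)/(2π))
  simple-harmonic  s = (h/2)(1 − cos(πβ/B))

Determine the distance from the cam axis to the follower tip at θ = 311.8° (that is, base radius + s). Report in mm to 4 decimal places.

seg 1 [0°–49.8°] cycloidal, h=6: full span → s += 6 → s = 6.0000
seg 2 [49.8°–255.1°] simple-harmonic, h=-5: full span → s += -5 → s = 1.0000
seg 3 [255.1°–360°] cycloidal, h=26: θ=311.8° here. β=56.7, B=104.9. 26·(0.5405 − sin(2π·0.5405)/(2π)) = 15.0954 → s = 16.0954
radial distance = base radius + s = 14 + 16.0954 = 30.0954

30.0954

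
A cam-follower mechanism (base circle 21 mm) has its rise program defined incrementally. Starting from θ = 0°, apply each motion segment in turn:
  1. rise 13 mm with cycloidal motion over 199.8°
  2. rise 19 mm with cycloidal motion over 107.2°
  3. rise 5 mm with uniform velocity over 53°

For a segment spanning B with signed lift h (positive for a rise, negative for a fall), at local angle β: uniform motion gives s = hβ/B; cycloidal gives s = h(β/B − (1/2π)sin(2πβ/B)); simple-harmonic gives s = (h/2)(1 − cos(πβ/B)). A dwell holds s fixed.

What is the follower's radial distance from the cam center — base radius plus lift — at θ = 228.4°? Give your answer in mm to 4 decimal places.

seg 1 [0°–199.8°] cycloidal, h=13: full span → s += 13 → s = 13.0000
seg 2 [199.8°–307°] cycloidal, h=19: θ=228.4° here. β=28.6, B=107.2. 19·(0.2668 − sin(2π·0.2668)/(2π)) = 2.0619 → s = 15.0619
radial distance = base radius + s = 21 + 15.0619 = 36.0619

36.0619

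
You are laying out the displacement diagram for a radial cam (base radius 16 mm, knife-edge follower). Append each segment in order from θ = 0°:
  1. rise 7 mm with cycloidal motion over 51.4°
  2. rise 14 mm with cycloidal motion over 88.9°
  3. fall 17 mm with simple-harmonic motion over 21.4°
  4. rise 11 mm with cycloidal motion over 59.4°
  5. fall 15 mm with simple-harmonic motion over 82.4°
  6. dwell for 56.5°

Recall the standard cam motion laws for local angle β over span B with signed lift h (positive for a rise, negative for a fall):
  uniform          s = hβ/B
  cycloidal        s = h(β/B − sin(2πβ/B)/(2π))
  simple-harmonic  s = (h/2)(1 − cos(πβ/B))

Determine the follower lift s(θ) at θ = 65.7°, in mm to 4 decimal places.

seg 1 [0°–51.4°] cycloidal, h=7: full span → s += 7 → s = 7.0000
seg 2 [51.4°–140.3°] cycloidal, h=14: θ=65.7° here. β=14.3, B=88.9. 14·(0.1609 − sin(2π·0.1609)/(2π)) = 0.3643 → s = 7.3643

7.3643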